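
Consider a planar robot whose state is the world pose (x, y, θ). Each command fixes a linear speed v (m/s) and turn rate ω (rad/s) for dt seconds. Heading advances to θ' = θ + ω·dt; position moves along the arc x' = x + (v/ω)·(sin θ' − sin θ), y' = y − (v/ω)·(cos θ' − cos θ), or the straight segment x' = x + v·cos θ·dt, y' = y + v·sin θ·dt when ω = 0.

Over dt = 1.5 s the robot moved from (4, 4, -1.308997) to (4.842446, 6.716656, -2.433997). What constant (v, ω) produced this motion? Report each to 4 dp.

v = -2.0000, ω = -0.7500

Δθ = -2.433997 − -1.308997 = -1.125000
ω = Δθ/dt = -1.125000/1.5 = -0.7500
R = −Δy/(cos θ' − cos θ) = 2.6667
v = R·ω = 2.6667·-0.7500 = -2.0000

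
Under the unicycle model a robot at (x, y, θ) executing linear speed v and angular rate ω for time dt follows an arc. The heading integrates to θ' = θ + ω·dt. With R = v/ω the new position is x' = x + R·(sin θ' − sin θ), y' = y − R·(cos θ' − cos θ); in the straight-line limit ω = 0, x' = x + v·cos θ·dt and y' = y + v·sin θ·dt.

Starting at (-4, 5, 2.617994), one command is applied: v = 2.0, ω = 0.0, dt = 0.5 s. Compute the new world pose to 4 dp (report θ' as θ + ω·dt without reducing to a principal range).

θ' = 2.6180 + 0.0·0.5 = 2.6180
ω = 0 → straight: x' = -4 + 2.0·cos(2.6180)·0.5 = -4.8660
y' = 5 + 2.0·sin(2.6180)·0.5 = 5.5000

(-4.8660, 5.5000, 2.6180)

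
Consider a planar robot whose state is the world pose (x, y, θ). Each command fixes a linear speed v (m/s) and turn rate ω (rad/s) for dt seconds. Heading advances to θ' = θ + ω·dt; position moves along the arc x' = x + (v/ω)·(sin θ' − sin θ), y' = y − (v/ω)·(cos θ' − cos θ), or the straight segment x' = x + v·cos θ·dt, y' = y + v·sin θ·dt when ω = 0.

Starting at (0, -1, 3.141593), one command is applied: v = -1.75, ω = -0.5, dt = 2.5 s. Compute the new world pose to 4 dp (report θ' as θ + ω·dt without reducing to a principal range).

θ' = 3.1416 + -0.5·2.5 = 1.8916
R = v/ω = -1.75/-0.5 = 3.5000
x' = 0 + 3.5000·(sin 1.8916 − sin 3.1416) = 3.3214
y' = -1 − 3.5000·(cos 1.8916 − cos 3.1416) = -3.3964

(3.3214, -3.3964, 1.8916)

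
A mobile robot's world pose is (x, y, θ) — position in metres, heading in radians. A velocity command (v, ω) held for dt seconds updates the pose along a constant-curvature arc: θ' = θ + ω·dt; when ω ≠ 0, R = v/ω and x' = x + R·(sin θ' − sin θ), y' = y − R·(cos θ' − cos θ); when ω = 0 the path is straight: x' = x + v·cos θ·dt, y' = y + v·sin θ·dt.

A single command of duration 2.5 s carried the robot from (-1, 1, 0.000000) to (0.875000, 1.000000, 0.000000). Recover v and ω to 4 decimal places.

Δθ = 0.000000 − 0.000000 = 0.000000
ω = Δθ/dt = 0.000000/2.5 = 0.0000
ω = 0 → v = (Δx·cos θ + Δy·sin θ)/dt = 0.7500

v = 0.7500, ω = 0.0000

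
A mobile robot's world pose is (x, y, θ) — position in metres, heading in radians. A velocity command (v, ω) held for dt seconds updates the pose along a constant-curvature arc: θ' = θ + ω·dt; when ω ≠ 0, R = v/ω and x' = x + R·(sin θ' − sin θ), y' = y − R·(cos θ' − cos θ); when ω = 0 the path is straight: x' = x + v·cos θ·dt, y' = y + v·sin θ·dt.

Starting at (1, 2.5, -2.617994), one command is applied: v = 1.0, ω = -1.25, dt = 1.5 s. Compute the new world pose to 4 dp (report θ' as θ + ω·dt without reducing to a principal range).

θ' = -2.6180 + -1.25·1.5 = -4.4930
R = v/ω = 1.0/-1.25 = -0.8000
x' = 1 + -0.8000·(sin -4.4930 − sin -2.6180) = -0.1808
y' = 2.5 − -0.8000·(cos -4.4930 − cos -2.6180) = 3.0187

(-0.1808, 3.0187, -4.4930)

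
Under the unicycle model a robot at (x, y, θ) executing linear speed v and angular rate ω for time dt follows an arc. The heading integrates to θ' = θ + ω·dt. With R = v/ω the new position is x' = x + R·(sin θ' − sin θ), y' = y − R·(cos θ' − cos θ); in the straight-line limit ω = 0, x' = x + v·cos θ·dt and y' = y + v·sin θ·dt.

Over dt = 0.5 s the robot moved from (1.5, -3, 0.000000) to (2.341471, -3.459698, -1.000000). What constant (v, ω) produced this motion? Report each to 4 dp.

v = 2.0000, ω = -2.0000

Δθ = -1.000000 − 0.000000 = -1.000000
ω = Δθ/dt = -1.000000/0.5 = -2.0000
R = Δx/(sin θ' − sin θ) = -1.0000
v = R·ω = -1.0000·-2.0000 = 2.0000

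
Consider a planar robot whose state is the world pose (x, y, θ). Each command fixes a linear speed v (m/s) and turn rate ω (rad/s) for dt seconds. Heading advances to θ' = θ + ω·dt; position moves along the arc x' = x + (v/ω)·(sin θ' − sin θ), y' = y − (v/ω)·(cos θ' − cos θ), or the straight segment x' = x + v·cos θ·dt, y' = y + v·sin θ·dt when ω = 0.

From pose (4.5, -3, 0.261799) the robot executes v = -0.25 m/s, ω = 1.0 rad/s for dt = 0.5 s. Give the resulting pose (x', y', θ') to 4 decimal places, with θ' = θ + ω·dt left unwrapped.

(4.3921, -3.0606, 0.7618)

θ' = 0.2618 + 1.0·0.5 = 0.7618
R = v/ω = -0.25/1.0 = -0.2500
x' = 4.5 + -0.2500·(sin 0.7618 − sin 0.2618) = 4.3921
y' = -3 − -0.2500·(cos 0.7618 − cos 0.2618) = -3.0606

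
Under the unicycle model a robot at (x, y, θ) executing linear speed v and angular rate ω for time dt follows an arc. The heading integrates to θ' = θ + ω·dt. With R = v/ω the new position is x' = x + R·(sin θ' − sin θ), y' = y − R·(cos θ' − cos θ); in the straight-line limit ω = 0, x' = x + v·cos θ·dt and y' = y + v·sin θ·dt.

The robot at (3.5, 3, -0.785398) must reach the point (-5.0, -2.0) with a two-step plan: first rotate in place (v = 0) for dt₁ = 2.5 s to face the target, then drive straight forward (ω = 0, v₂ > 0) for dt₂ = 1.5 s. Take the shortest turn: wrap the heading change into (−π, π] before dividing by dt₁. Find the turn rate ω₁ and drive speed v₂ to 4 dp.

heading to target = atan2(-2−3, -5−3.5) = -2.6099
Δθ = wrap(-2.6099 − -0.7854) = -1.8245; ω₁ = Δθ/dt₁ = -0.7298
distance = √((-5−3.5)² + (-2−3)²) = 9.8615; v₂ = distance/dt₂ = 6.5744

ω₁ = -0.7298, v₂ = 6.5744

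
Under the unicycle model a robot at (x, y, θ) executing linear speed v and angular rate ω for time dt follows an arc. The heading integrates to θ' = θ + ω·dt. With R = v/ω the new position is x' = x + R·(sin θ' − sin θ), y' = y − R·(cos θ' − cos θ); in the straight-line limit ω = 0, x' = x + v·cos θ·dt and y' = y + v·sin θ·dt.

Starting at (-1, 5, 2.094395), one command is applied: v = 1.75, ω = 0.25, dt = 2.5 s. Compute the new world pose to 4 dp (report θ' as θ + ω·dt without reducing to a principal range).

(-4.1938, 7.8853, 2.7194)

θ' = 2.0944 + 0.25·2.5 = 2.7194
R = v/ω = 1.75/0.25 = 7.0000
x' = -1 + 7.0000·(sin 2.7194 − sin 2.0944) = -4.1938
y' = 5 − 7.0000·(cos 2.7194 − cos 2.0944) = 7.8853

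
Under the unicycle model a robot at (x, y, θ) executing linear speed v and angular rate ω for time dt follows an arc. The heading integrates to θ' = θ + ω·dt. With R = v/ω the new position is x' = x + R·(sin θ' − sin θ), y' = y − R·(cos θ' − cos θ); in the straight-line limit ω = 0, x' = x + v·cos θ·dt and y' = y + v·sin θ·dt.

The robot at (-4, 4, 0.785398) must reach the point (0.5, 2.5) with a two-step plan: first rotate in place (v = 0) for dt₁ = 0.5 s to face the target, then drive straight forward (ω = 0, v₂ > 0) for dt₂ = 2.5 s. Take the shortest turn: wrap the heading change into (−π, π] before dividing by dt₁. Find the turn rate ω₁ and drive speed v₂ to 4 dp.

heading to target = atan2(2.5−4, 0.5−-4) = -0.3218
Δθ = wrap(-0.3218 − 0.7854) = -1.1071; ω₁ = Δθ/dt₁ = -2.2143
distance = √((0.5−-4)² + (2.5−4)²) = 4.7434; v₂ = distance/dt₂ = 1.8974

ω₁ = -2.2143, v₂ = 1.8974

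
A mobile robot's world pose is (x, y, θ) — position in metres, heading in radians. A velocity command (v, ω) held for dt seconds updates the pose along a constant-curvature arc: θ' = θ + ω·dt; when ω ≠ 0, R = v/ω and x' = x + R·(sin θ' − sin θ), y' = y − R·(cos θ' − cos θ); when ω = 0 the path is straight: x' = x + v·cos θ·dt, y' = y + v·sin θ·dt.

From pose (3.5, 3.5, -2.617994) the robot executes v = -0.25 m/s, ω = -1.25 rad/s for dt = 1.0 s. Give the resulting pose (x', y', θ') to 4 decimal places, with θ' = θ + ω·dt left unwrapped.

θ' = -2.6180 + -1.25·1.0 = -3.8680
R = v/ω = -0.25/-1.25 = 0.2000
x' = 3.5 + 0.2000·(sin -3.8680 − sin -2.6180) = 3.7328
y' = 3.5 − 0.2000·(cos -3.8680 − cos -2.6180) = 3.4763

(3.7328, 3.4763, -3.8680)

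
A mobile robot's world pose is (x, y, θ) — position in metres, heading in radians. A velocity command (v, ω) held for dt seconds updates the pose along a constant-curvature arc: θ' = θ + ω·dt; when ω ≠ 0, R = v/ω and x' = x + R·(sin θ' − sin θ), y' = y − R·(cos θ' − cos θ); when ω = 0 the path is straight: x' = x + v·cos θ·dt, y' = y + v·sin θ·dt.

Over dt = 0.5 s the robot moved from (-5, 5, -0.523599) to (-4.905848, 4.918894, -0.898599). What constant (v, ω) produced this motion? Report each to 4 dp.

v = 0.2500, ω = -0.7500

Δθ = -0.898599 − -0.523599 = -0.375000
ω = Δθ/dt = -0.375000/0.5 = -0.7500
R = Δx/(sin θ' − sin θ) = -0.3333
v = R·ω = -0.3333·-0.7500 = 0.2500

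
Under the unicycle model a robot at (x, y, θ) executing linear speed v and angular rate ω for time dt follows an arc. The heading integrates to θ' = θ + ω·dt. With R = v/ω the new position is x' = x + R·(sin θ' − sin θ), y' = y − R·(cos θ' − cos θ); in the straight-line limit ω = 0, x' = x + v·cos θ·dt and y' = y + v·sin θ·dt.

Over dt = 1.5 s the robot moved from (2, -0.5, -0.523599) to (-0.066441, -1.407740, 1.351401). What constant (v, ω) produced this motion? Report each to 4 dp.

Δθ = 1.351401 − -0.523599 = 1.875000
ω = Δθ/dt = 1.875000/1.5 = 1.2500
R = Δx/(sin θ' − sin θ) = -1.4000
v = R·ω = -1.4000·1.2500 = -1.7500

v = -1.7500, ω = 1.2500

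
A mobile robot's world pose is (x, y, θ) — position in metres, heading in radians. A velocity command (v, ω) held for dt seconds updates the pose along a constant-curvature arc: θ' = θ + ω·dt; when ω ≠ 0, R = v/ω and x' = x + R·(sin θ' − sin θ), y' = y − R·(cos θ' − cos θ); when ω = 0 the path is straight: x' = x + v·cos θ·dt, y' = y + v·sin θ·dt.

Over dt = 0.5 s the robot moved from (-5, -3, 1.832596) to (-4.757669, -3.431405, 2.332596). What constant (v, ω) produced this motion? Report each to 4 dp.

v = -1.0000, ω = 1.0000

Δθ = 2.332596 − 1.832596 = 0.500000
ω = Δθ/dt = 0.500000/0.5 = 1.0000
R = −Δy/(cos θ' − cos θ) = -1.0000
v = R·ω = -1.0000·1.0000 = -1.0000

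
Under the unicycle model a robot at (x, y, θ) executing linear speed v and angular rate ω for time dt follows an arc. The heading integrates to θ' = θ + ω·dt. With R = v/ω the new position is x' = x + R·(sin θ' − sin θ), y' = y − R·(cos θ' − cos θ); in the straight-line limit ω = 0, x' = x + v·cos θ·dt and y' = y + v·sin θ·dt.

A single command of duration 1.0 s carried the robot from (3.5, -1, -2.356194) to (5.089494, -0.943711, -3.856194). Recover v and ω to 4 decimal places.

Δθ = -3.856194 − -2.356194 = -1.500000
ω = Δθ/dt = -1.500000/1.0 = -1.5000
R = Δx/(sin θ' − sin θ) = 1.1667
v = R·ω = 1.1667·-1.5000 = -1.7500

v = -1.7500, ω = -1.5000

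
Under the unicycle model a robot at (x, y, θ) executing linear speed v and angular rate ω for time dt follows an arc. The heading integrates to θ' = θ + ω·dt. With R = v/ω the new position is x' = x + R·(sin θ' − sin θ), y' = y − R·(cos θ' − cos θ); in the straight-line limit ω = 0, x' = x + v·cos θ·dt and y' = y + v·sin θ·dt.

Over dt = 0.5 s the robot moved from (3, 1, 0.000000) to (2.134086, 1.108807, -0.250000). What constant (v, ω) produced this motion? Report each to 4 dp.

Δθ = -0.250000 − 0.000000 = -0.250000
ω = Δθ/dt = -0.250000/0.5 = -0.5000
R = Δx/(sin θ' − sin θ) = 3.5000
v = R·ω = 3.5000·-0.5000 = -1.7500

v = -1.7500, ω = -0.5000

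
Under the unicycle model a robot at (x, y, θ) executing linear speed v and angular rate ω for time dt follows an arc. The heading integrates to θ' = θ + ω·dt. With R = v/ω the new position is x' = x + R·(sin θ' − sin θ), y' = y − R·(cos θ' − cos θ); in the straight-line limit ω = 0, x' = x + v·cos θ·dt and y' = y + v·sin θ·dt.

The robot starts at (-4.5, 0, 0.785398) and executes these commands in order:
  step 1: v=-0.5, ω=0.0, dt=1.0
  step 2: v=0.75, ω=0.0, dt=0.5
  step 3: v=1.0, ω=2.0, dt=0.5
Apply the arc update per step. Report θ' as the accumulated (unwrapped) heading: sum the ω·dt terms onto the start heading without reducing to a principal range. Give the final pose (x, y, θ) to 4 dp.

step 1: θ'=0.7854 (straight) → pose (-4.8536, -0.3536, 0.7854)
step 2: θ'=0.7854 (straight) → pose (-4.5884, -0.0884, 0.7854)
step 3: θ'=1.7854 (R=0.5000) → pose (-4.4534, 0.3716, 1.7854)

(-4.4534, 0.3716, 1.7854)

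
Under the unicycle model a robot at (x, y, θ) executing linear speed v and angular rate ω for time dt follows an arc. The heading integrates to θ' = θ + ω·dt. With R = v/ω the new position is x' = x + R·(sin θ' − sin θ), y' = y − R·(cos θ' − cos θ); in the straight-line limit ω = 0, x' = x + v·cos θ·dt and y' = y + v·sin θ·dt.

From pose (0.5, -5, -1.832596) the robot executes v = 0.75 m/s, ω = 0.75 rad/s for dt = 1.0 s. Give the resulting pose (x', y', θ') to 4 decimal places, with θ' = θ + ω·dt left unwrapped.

(0.5827, -5.7279, -1.0826)

θ' = -1.8326 + 0.75·1.0 = -1.0826
R = v/ω = 0.75/0.75 = 1.0000
x' = 0.5 + 1.0000·(sin -1.0826 − sin -1.8326) = 0.5827
y' = -5 − 1.0000·(cos -1.0826 − cos -1.8326) = -5.7279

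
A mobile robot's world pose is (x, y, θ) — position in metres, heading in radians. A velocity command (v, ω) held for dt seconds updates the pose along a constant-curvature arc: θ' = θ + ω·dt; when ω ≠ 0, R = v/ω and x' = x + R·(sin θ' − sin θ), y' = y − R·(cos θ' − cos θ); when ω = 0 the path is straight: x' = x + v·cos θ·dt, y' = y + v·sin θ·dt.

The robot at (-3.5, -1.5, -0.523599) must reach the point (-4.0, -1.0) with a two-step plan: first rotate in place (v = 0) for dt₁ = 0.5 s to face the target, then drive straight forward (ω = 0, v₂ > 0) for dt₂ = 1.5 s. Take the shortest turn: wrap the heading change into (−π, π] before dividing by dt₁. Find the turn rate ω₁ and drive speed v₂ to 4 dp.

heading to target = atan2(-1−-1.5, -4−-3.5) = 2.3562
Δθ = wrap(2.3562 − -0.5236) = 2.8798; ω₁ = Δθ/dt₁ = 5.7596
distance = √((-4−-3.5)² + (-1−-1.5)²) = 0.7071; v₂ = distance/dt₂ = 0.4714

ω₁ = 5.7596, v₂ = 0.4714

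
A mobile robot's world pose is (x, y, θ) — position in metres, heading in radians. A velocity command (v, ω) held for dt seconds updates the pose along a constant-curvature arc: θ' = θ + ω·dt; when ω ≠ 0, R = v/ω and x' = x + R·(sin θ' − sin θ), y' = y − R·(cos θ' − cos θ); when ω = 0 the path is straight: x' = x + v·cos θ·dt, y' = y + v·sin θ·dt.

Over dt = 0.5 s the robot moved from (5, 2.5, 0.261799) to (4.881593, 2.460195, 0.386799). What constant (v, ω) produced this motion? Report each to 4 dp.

Δθ = 0.386799 − 0.261799 = 0.125000
ω = Δθ/dt = 0.125000/0.5 = 0.2500
R = Δx/(sin θ' − sin θ) = -1.0000
v = R·ω = -1.0000·0.2500 = -0.2500

v = -0.2500, ω = 0.2500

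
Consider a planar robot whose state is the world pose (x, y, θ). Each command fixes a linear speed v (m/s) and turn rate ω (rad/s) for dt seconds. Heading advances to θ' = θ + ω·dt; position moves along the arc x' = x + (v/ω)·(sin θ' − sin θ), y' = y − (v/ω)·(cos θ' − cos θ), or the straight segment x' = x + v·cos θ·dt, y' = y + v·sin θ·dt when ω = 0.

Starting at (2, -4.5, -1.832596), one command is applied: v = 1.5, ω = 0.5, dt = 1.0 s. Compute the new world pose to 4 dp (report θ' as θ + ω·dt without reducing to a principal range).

θ' = -1.8326 + 0.5·1.0 = -1.3326
R = v/ω = 1.5/0.5 = 3.0000
x' = 2 + 3.0000·(sin -1.3326 − sin -1.8326) = 1.9825
y' = -4.5 − 3.0000·(cos -1.3326 − cos -1.8326) = -5.9843

(1.9825, -5.9843, -1.3326)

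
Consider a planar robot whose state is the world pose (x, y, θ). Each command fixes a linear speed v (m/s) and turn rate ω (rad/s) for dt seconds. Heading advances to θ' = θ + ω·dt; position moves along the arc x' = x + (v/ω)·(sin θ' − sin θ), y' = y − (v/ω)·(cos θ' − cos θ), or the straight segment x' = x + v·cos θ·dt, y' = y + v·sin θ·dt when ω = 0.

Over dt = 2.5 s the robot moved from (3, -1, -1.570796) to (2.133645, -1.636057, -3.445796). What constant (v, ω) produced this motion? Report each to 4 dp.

v = 0.5000, ω = -0.7500

Δθ = -3.445796 − -1.570796 = -1.875000
ω = Δθ/dt = -1.875000/2.5 = -0.7500
R = Δx/(sin θ' − sin θ) = -0.6667
v = R·ω = -0.6667·-0.7500 = 0.5000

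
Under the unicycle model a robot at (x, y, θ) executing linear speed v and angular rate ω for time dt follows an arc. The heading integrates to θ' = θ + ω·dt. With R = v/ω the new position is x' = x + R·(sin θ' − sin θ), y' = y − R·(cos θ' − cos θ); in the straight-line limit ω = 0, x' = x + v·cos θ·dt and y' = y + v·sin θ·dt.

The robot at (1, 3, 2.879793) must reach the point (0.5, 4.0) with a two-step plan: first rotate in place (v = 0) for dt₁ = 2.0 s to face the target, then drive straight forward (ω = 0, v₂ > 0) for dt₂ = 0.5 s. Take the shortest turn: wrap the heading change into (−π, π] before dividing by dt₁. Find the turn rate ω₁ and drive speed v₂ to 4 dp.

heading to target = atan2(4−3, 0.5−1) = 2.0344
Δθ = wrap(2.0344 − 2.8798) = -0.8453; ω₁ = Δθ/dt₁ = -0.4227
distance = √((0.5−1)² + (4−3)²) = 1.1180; v₂ = distance/dt₂ = 2.2361

ω₁ = -0.4227, v₂ = 2.2361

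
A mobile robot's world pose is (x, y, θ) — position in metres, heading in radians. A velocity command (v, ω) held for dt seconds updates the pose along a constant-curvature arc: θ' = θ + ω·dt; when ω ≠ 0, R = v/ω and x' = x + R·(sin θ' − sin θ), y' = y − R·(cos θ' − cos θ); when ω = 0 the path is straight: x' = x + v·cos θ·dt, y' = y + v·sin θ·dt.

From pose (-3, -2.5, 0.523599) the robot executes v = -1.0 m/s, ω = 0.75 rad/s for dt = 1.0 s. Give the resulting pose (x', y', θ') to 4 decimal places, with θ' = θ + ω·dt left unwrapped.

θ' = 0.5236 + 0.75·1.0 = 1.2736
R = v/ω = -1.0/0.75 = -1.3333
x' = -3 + -1.3333·(sin 1.2736 − sin 0.5236) = -3.6082
y' = -2.5 − -1.3333·(cos 1.2736 − cos 0.5236) = -3.2642

(-3.6082, -3.2642, 1.2736)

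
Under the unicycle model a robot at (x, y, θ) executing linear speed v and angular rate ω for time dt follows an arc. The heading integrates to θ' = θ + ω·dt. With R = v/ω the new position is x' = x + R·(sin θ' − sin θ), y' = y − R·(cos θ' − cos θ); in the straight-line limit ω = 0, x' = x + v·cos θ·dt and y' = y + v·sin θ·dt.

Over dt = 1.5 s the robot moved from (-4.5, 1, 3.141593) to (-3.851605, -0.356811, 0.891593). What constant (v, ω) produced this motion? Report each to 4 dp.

Δθ = 0.891593 − 3.141593 = -2.250000
ω = Δθ/dt = -2.250000/1.5 = -1.5000
R = −Δy/(cos θ' − cos θ) = 0.8333
v = R·ω = 0.8333·-1.5000 = -1.2500

v = -1.2500, ω = -1.5000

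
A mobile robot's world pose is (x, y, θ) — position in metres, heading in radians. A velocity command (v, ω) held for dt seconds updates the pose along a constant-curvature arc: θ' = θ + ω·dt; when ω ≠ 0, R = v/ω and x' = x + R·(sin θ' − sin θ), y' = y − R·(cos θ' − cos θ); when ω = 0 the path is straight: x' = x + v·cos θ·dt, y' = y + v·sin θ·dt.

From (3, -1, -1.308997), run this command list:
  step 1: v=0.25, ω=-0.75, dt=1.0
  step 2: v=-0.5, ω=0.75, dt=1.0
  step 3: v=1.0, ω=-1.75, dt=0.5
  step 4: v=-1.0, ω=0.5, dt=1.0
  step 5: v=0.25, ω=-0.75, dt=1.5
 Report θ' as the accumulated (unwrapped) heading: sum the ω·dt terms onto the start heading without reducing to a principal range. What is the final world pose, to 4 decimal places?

(3.0722, -0.5865, -2.8090)

step 1: θ'=-2.0590 (R=-0.3333) → pose (2.9724, -1.2426, -2.0590)
step 2: θ'=-1.3090 (R=-0.6667) → pose (3.0276, -0.7574, -1.3090)
step 3: θ'=-2.1840 (R=-0.5714) → pose (2.9429, -1.2341, -2.1840)
step 4: θ'=-1.6840 (R=-2.0000) → pose (3.2945, -0.3091, -1.6840)
step 5: θ'=-2.8090 (R=-0.3333) → pose (3.0722, -0.5865, -2.8090)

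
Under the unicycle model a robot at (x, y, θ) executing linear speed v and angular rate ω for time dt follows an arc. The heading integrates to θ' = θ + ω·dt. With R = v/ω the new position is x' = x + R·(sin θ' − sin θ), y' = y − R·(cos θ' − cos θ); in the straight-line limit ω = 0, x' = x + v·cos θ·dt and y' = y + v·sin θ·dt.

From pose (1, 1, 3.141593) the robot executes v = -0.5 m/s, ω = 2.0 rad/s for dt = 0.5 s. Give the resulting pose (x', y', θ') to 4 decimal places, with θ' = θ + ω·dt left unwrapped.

θ' = 3.1416 + 2.0·0.5 = 4.1416
R = v/ω = -0.5/2.0 = -0.2500
x' = 1 + -0.2500·(sin 4.1416 − sin 3.1416) = 1.2104
y' = 1 − -0.2500·(cos 4.1416 − cos 3.1416) = 1.1149

(1.2104, 1.1149, 4.1416)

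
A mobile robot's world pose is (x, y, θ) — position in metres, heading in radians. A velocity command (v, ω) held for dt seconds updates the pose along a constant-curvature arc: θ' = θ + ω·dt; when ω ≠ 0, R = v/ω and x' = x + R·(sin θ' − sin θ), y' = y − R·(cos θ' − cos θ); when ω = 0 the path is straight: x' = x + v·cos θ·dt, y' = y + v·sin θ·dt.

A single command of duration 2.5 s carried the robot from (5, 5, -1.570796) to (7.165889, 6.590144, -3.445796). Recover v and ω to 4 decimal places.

v = -1.2500, ω = -0.7500

Δθ = -3.445796 − -1.570796 = -1.875000
ω = Δθ/dt = -1.875000/2.5 = -0.7500
R = Δx/(sin θ' − sin θ) = 1.6667
v = R·ω = 1.6667·-0.7500 = -1.2500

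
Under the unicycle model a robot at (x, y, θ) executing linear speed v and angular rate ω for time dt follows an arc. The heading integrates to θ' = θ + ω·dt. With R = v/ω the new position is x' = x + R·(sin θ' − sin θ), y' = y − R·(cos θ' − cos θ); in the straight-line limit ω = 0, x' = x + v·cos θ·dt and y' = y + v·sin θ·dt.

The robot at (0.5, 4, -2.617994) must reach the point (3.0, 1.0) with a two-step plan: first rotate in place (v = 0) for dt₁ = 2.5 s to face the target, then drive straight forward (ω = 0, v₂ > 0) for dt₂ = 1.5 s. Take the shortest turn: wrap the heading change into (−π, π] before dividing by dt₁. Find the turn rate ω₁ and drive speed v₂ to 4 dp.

heading to target = atan2(1−4, 3−0.5) = -0.8761
Δθ = wrap(-0.8761 − -2.6180) = 1.7419; ω₁ = Δθ/dt₁ = 0.6968
distance = √((3−0.5)² + (1−4)²) = 3.9051; v₂ = distance/dt₂ = 2.6034

ω₁ = 0.6968, v₂ = 2.6034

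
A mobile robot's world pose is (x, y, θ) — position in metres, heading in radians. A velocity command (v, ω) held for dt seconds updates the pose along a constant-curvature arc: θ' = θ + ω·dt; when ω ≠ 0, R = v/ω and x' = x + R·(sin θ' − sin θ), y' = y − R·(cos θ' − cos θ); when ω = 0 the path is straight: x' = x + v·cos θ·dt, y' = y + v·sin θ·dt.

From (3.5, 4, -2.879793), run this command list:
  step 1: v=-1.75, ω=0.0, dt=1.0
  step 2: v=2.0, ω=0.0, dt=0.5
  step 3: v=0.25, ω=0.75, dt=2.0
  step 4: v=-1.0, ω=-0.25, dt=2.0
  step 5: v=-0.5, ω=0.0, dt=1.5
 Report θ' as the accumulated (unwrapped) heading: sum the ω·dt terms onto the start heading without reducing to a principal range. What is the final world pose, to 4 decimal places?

step 1: θ'=-2.8798 (straight) → pose (5.1904, 4.4529, -2.8798)
step 2: θ'=-2.8798 (straight) → pose (4.2244, 4.1941, -2.8798)
step 3: θ'=-1.3798 (R=0.3333) → pose (3.9834, 3.8089, -1.3798)
step 4: θ'=-1.8798 (R=4.0000) → pose (4.1001, 5.7846, -1.8798)
step 5: θ'=-1.8798 (straight) → pose (4.3282, 6.4991, -1.8798)

(4.3282, 6.4991, -1.8798)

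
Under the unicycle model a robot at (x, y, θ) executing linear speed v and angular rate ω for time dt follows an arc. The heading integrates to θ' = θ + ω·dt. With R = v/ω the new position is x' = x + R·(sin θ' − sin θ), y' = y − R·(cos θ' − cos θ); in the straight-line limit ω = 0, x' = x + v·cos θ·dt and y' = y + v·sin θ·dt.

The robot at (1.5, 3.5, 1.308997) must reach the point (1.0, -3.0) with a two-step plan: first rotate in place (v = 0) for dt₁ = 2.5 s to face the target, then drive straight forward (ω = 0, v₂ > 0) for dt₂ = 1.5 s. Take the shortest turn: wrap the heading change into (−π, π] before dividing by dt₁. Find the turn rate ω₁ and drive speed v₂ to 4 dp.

ω₁ = -1.1826, v₂ = 4.3461

heading to target = atan2(-3−3.5, 1−1.5) = -1.6476
Δθ = wrap(-1.6476 − 1.3090) = -2.9566; ω₁ = Δθ/dt₁ = -1.1826
distance = √((1−1.5)² + (-3−3.5)²) = 6.5192; v₂ = distance/dt₂ = 4.3461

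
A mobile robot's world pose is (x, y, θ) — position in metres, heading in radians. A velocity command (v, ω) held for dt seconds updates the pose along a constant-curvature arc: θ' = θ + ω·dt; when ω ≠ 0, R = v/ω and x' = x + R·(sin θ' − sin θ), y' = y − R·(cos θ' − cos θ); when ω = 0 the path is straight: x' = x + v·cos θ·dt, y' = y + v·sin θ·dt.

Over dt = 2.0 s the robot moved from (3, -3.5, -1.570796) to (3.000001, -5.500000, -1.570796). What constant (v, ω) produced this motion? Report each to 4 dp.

Δθ = -1.570796 − -1.570796 = 0.000000
ω = Δθ/dt = 0.000000/2.0 = 0.0000
ω = 0 → v = (Δx·cos θ + Δy·sin θ)/dt = 1.0000

v = 1.0000, ω = 0.0000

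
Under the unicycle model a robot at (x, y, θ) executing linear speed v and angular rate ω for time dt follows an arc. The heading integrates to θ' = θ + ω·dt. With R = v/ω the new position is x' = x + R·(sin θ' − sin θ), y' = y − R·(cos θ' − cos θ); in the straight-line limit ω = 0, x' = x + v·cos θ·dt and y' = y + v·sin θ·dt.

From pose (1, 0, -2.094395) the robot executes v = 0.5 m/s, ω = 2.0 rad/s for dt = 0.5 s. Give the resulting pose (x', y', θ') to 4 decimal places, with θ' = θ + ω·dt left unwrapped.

(0.9943, -0.2396, -1.0944)

θ' = -2.0944 + 2.0·0.5 = -1.0944
R = v/ω = 0.5/2.0 = 0.2500
x' = 1 + 0.2500·(sin -1.0944 − sin -2.0944) = 0.9943
y' = 0 − 0.2500·(cos -1.0944 − cos -2.0944) = -0.2396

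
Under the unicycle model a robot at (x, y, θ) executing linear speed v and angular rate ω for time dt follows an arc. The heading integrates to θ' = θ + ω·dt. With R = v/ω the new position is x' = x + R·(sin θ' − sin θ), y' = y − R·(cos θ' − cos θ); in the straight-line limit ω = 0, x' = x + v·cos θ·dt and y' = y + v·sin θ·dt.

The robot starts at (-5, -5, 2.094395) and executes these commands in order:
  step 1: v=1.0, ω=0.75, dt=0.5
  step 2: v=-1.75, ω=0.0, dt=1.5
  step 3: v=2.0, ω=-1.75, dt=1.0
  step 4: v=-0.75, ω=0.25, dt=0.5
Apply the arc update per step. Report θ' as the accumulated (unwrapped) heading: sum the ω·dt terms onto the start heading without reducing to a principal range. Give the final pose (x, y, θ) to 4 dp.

step 1: θ'=2.4694 (R=1.3333) → pose (-5.3244, -4.6234, 2.4694)
step 2: θ'=2.4694 (straight) → pose (-3.2705, -6.2580, 2.4694)
step 3: θ'=0.7194 (R=-1.1429) → pose (-3.3119, -4.5041, 0.7194)
step 4: θ'=0.8444 (R=-3.0000) → pose (-3.5778, -4.7682, 0.8444)

(-3.5778, -4.7682, 0.8444)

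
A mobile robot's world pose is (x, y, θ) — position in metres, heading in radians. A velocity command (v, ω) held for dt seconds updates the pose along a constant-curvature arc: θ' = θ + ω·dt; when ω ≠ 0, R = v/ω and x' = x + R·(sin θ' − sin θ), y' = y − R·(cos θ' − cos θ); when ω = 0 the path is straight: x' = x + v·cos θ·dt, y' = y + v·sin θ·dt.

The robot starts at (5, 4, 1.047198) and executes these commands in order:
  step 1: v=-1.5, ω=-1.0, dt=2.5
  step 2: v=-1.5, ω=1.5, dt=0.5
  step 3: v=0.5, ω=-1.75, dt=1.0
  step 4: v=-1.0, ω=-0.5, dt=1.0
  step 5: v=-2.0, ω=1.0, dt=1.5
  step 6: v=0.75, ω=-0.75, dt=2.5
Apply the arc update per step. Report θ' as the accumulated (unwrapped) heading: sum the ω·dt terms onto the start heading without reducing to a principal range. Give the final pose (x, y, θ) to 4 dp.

step 1: θ'=-1.4528 (R=1.5000) → pose (2.2114, 4.5734, -1.4528)
step 2: θ'=-0.7028 (R=-1.0000) → pose (1.8647, 5.2187, -0.7028)
step 3: θ'=-2.4528 (R=-0.2857) → pose (1.8616, 4.7801, -2.4528)
step 4: θ'=-2.9528 (R=2.0000) → pose (2.7575, 5.2006, -2.9528)
step 5: θ'=-1.4528 (R=-2.0000) → pose (4.3682, 7.4005, -1.4528)
step 6: θ'=-3.3278 (R=-1.0000) → pose (3.1901, 6.3001, -3.3278)

(3.1901, 6.3001, -3.3278)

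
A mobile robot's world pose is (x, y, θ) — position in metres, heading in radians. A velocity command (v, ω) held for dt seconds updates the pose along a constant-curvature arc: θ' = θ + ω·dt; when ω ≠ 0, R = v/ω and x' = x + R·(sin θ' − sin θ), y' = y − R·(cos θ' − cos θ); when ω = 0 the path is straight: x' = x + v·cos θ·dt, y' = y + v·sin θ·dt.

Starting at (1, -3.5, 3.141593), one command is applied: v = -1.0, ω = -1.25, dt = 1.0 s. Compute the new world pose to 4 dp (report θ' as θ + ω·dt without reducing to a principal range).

θ' = 3.1416 + -1.25·1.0 = 1.8916
R = v/ω = -1.0/-1.25 = 0.8000
x' = 1 + 0.8000·(sin 1.8916 − sin 3.1416) = 1.7592
y' = -3.5 − 0.8000·(cos 1.8916 − cos 3.1416) = -4.0477

(1.7592, -4.0477, 1.8916)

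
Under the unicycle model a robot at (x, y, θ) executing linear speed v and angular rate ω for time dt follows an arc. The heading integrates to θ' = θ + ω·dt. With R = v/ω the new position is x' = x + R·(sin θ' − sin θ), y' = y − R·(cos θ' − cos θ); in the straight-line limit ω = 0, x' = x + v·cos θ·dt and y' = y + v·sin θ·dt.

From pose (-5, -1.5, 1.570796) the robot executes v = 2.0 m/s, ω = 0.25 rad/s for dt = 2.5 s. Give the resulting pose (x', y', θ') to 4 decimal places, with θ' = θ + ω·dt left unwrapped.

θ' = 1.5708 + 0.25·2.5 = 2.1958
R = v/ω = 2.0/0.25 = 8.0000
x' = -5 + 8.0000·(sin 2.1958 − sin 1.5708) = -6.5123
y' = -1.5 − 8.0000·(cos 2.1958 − cos 1.5708) = 3.1808

(-6.5123, 3.1808, 2.1958)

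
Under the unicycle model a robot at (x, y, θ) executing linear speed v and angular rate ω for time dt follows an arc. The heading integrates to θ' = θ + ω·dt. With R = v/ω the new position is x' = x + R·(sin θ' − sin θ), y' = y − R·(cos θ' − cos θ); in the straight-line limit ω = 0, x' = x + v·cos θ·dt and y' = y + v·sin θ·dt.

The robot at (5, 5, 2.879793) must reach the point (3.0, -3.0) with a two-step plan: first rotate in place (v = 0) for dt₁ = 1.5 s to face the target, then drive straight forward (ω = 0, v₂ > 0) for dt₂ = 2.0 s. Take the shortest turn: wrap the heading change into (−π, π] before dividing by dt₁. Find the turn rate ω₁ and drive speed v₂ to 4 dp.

heading to target = atan2(-3−5, 3−5) = -1.8158
Δθ = wrap(-1.8158 − 2.8798) = 1.5876; ω₁ = Δθ/dt₁ = 1.0584
distance = √((3−5)² + (-3−5)²) = 8.2462; v₂ = distance/dt₂ = 4.1231

ω₁ = 1.0584, v₂ = 4.1231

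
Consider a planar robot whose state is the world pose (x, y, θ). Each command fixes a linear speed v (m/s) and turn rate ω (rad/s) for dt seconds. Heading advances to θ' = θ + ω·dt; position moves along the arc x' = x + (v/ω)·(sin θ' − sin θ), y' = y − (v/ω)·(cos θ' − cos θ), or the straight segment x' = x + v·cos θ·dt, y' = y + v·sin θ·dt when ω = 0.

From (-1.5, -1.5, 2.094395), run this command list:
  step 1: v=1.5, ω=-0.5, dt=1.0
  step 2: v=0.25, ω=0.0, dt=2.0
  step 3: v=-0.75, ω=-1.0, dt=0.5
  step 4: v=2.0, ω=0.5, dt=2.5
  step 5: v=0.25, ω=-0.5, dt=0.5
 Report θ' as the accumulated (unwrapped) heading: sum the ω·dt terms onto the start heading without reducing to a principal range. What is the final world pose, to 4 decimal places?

step 1: θ'=1.5944 (R=-3.0000) → pose (-1.9011, -0.0708, 1.5944)
step 2: θ'=1.5944 (straight) → pose (-1.9129, 0.4291, 1.5944)
step 3: θ'=1.0944 (R=0.7500) → pose (-1.9962, 0.0674, 1.0944)
step 4: θ'=2.3444 (R=4.0000) → pose (-2.6892, 4.6966, 2.3444)
step 5: θ'=2.0944 (R=-0.5000) → pose (-2.7645, 4.7960, 2.0944)

(-2.7645, 4.7960, 2.0944)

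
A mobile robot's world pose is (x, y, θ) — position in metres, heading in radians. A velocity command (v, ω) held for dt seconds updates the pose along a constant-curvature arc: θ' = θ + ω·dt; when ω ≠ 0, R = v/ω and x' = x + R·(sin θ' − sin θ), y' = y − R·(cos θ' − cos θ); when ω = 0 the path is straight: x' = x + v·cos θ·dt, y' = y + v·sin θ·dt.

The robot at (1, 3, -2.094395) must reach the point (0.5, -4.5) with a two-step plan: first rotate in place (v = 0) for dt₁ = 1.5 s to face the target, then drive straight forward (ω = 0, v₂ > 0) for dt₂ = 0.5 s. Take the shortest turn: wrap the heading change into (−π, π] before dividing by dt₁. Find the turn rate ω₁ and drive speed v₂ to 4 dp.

ω₁ = 0.3047, v₂ = 15.0333

heading to target = atan2(-4.5−3, 0.5−1) = -1.6374
Δθ = wrap(-1.6374 − -2.0944) = 0.4570; ω₁ = Δθ/dt₁ = 0.3047
distance = √((0.5−1)² + (-4.5−3)²) = 7.5166; v₂ = distance/dt₂ = 15.0333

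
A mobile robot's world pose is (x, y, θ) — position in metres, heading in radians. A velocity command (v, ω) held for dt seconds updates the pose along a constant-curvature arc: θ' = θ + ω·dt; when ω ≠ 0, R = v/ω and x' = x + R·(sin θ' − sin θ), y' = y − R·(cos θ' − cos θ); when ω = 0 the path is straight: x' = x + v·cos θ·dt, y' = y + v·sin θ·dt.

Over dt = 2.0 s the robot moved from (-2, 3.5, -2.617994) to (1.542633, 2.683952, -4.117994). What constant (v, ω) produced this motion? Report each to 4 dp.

Δθ = -4.117994 − -2.617994 = -1.500000
ω = Δθ/dt = -1.500000/2.0 = -0.7500
R = Δx/(sin θ' − sin θ) = 2.6667
v = R·ω = 2.6667·-0.7500 = -2.0000

v = -2.0000, ω = -0.7500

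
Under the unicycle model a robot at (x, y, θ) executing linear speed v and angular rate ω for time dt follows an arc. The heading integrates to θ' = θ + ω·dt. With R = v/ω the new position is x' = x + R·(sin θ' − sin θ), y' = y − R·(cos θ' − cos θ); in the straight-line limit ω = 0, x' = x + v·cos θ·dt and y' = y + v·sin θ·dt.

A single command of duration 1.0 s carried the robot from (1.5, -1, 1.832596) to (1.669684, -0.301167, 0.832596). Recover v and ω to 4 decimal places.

v = 0.7500, ω = -1.0000

Δθ = 0.832596 − 1.832596 = -1.000000
ω = Δθ/dt = -1.000000/1.0 = -1.0000
R = −Δy/(cos θ' − cos θ) = -0.7500
v = R·ω = -0.7500·-1.0000 = 0.7500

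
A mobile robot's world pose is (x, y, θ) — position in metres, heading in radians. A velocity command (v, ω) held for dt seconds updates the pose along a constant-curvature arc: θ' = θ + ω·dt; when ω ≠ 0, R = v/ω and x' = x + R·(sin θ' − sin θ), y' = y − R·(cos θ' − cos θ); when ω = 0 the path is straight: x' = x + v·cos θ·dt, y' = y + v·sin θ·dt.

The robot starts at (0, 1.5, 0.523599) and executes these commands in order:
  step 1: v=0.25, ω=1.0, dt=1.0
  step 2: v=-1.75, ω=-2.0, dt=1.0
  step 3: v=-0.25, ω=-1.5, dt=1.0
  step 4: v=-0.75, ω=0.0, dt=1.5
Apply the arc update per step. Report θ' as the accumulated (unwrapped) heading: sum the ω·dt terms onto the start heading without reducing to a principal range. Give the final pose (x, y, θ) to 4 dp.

(-0.7834, 2.2160, -1.9764)

step 1: θ'=1.5236 (R=0.2500) → pose (0.1247, 1.7047, 1.5236)
step 2: θ'=-0.4764 (R=0.8750) → pose (-1.1506, 0.9684, -0.4764)
step 3: θ'=-1.9764 (R=0.1667) → pose (-1.2273, 1.1823, -1.9764)
step 4: θ'=-1.9764 (straight) → pose (-0.7834, 2.2160, -1.9764)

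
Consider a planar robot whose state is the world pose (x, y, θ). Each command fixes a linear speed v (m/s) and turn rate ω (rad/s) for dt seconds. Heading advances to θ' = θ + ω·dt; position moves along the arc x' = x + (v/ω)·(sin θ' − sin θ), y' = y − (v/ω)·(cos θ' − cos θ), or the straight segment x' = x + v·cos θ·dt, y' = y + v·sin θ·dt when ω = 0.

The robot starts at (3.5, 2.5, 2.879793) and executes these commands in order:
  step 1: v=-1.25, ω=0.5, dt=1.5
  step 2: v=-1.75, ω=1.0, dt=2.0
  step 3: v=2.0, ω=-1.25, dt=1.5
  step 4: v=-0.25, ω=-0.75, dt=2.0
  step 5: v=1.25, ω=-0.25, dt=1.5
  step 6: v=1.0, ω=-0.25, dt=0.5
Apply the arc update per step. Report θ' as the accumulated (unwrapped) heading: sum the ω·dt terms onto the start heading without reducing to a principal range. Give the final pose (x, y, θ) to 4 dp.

step 1: θ'=3.6298 (R=-2.5000) → pose (5.3196, 2.7069, 3.6298)
step 2: θ'=5.6298 (R=-1.7500) → pose (5.5626, 5.6420, 5.6298)
step 3: θ'=3.7548 (R=-1.6000) → pose (5.5108, 3.0630, 3.7548)
step 4: θ'=2.2548 (R=0.3333) → pose (5.9610, 3.0011, 2.2548)
step 5: θ'=1.8798 (R=-5.0000) → pose (5.0730, 4.6400, 1.8798)
step 6: θ'=1.7548 (R=-4.0000) → pose (4.9511, 5.1246, 1.7548)

(4.9511, 5.1246, 1.7548)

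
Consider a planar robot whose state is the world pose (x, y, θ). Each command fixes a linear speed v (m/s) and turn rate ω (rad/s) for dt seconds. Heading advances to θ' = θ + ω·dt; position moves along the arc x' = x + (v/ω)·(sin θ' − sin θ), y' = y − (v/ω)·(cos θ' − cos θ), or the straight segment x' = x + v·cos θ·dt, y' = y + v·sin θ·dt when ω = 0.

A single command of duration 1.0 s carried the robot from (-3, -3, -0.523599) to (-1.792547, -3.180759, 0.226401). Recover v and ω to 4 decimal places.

Δθ = 0.226401 − -0.523599 = 0.750000
ω = Δθ/dt = 0.750000/1.0 = 0.7500
R = Δx/(sin θ' − sin θ) = 1.6667
v = R·ω = 1.6667·0.7500 = 1.2500

v = 1.2500, ω = 0.7500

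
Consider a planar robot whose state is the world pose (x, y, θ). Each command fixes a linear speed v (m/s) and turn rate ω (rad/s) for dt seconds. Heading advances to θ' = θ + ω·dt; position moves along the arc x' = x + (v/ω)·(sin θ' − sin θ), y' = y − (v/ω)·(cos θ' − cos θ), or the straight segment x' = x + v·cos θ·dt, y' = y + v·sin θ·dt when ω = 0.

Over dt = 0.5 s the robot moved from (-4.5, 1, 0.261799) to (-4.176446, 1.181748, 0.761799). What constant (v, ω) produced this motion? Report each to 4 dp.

Δθ = 0.761799 − 0.261799 = 0.500000
ω = Δθ/dt = 0.500000/0.5 = 1.0000
R = Δx/(sin θ' − sin θ) = 0.7500
v = R·ω = 0.7500·1.0000 = 0.7500

v = 0.7500, ω = 1.0000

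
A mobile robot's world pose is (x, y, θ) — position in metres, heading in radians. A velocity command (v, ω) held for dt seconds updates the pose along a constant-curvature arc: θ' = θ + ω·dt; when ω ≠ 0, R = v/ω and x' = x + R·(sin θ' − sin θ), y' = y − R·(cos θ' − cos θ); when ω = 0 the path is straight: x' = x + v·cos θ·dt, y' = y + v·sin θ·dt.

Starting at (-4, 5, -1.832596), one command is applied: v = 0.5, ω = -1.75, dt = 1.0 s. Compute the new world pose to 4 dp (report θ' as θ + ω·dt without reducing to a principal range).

(-4.3979, 4.8156, -3.5826)

θ' = -1.8326 + -1.75·1.0 = -3.5826
R = v/ω = 0.5/-1.75 = -0.2857
x' = -4 + -0.2857·(sin -3.5826 − sin -1.8326) = -4.3979
y' = 5 − -0.2857·(cos -3.5826 − cos -1.8326) = 4.8156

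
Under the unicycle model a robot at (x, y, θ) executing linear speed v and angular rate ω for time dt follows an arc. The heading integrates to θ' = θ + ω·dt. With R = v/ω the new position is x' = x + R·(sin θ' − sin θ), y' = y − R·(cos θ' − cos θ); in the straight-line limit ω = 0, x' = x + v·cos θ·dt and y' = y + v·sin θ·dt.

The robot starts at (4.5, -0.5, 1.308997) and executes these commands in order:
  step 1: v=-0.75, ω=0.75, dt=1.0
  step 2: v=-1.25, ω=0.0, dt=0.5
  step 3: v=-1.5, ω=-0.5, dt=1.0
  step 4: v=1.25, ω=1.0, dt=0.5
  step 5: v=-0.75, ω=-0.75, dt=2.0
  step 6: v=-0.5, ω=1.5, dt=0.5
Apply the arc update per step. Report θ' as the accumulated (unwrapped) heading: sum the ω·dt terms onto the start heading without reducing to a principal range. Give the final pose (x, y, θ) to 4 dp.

step 1: θ'=2.0590 (R=-1.0000) → pose (4.5827, -1.2279, 2.0590)
step 2: θ'=2.0590 (straight) → pose (4.8759, -1.7798, 2.0590)
step 3: θ'=1.5590 (R=3.0000) → pose (5.2262, -3.2224, 1.5590)
step 4: θ'=2.0590 (R=1.2500) → pose (5.0802, -2.6213, 2.0590)
step 5: θ'=0.5590 (R=1.0000) → pose (4.7274, -3.9381, 0.5590)
step 6: θ'=1.3090 (R=-0.3333) → pose (4.5822, -4.1345, 1.3090)

(4.5822, -4.1345, 1.3090)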